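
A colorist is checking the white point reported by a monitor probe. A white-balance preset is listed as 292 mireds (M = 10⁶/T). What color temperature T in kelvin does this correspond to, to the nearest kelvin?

3425 K

T = 10⁶ / 292 = 3424.66 K → 3425 K.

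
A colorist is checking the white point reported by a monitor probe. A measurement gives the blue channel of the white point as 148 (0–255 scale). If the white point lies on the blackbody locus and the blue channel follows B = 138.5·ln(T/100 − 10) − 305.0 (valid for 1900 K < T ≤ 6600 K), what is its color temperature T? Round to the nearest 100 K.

3600 K

ln(t − 10) = (148 + 305.0) / 138.5 = 3.2708.
t − 10 = e^3.2708 = 26.331, so t = 36.331.
T = 100·t = 3633 K → 3600 K to the nearest 100 K.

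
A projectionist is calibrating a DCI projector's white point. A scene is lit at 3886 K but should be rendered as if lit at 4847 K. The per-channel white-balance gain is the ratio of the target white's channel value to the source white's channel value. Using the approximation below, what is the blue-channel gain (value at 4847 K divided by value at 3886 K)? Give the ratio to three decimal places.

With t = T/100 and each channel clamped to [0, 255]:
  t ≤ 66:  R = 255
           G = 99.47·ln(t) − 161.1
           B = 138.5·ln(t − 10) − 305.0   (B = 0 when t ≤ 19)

1.248

At 3886 K (t = 38.86):
  B = 138.5·ln(38.86 − 10) − 305.0 = 138.5·ln 28.86 − 305.0 = 138.5·3.3625 − 305.0 = 160.700.
At 4847 K (t = 48.47):
  B = 138.5·ln(48.47 − 10) − 305.0 = 138.5·ln 38.47 − 305.0 = 138.5·3.6499 − 305.0 = 200.508.
Gain = 200.508 / 160.700 = 1.2477 → 1.248.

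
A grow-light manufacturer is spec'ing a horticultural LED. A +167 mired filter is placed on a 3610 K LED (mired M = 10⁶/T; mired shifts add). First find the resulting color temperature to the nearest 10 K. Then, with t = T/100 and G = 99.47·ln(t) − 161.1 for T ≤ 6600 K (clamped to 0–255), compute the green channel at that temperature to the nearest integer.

149

M_in = 10⁶/3610 = 277.01; M_out = 277.01 + (+167) = 444.01.
T_out = 10⁶/444.01 = 2252.2 K → 2250 K; t = 22.5.
G = 99.47·ln 22.5 − 161.1 = 99.47·3.1135 − 161.1 = 148.601.
Rounded: 149.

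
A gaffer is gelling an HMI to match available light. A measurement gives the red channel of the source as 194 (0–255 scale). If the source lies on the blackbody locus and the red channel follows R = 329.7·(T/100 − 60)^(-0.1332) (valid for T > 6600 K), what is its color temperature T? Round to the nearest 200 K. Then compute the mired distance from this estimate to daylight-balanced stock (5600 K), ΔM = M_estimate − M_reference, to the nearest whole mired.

(t − 60)^(-0.1332) = 194/329.7 = 0.58841.
t − 60 = 0.58841^(1/-0.1332) = 0.58841^(-7.508) = 53.593, so t = 113.593.
T = 100·t = 11359 K → 11400 K to the nearest 200 K.
M_estimate = 10⁶/11400 = 87.72; M_reference = 10⁶/5600 = 178.57.
ΔM = 87.72 − 178.57 = -90.85 → -91 mireds.

-91 mireds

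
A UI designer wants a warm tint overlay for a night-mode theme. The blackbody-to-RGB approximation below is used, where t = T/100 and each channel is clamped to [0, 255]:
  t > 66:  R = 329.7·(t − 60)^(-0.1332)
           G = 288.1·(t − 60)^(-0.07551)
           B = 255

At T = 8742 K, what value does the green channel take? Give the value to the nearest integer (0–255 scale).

224

t = 8742/100 = 87.42; the t > 66 branch applies.
G = 288.1·(87.42 − 60)^(-0.07551) = 288.1·27.42^(-0.07551) = 288.1·0.77877 = 224.365.
Rounded: 224.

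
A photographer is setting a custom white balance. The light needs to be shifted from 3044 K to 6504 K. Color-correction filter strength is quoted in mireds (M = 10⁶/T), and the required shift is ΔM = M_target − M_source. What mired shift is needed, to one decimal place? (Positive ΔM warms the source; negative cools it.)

M_source = 10⁶/3044 = 328.515; M_target = 10⁶/6504 = 153.752.
ΔM = 153.752 − 328.515 = -174.764 → -174.8 mireds, a cooling shift.

-174.8 mireds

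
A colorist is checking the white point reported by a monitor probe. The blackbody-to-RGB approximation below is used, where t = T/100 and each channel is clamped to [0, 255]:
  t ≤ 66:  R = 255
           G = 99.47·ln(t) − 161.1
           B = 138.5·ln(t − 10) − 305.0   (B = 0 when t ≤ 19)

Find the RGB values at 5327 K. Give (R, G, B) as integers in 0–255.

t = 5327/100 = 53.27; the t ≤ 66 branch applies.
R = 255 by definition for t ≤ 66.
G = 99.47·ln 53.27 − 161.1 = 99.47·3.9754 − 161.1 = 234.330.
B = 138.5·ln(53.27 − 10) − 305.0 = 138.5·ln 43.27 − 305.0 = 138.5·3.7675 − 305.0 = 216.793.
Rounded: (255, 234, 217).

(255, 234, 217)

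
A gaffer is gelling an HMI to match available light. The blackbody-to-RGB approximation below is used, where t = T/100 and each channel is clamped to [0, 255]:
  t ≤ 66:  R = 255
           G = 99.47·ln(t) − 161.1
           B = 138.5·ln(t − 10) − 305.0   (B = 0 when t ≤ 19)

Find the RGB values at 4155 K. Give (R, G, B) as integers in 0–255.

(255, 210, 173)

t = 4155/100 = 41.55; the t ≤ 66 branch applies.
R = 255 by definition for t ≤ 66.
G = 99.47·ln 41.55 − 161.1 = 99.47·3.7269 − 161.1 = 209.614.
B = 138.5·ln(41.55 − 10) − 305.0 = 138.5·ln 31.55 − 305.0 = 138.5·3.4516 − 305.0 = 173.043.
Rounded: (255, 210, 173).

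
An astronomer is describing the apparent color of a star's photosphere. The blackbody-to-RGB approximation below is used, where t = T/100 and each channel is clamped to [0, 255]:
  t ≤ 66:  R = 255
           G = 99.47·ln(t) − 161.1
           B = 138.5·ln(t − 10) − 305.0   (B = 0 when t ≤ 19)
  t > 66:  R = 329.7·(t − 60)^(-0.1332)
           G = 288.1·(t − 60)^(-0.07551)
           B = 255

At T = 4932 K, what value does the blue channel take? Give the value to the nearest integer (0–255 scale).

204

t = 4932/100 = 49.32; the t ≤ 66 branch applies.
B = 138.5·ln(49.32 − 10) − 305.0 = 138.5·ln 39.32 − 305.0 = 138.5·3.6717 − 305.0 = 203.535.
Rounded: 204.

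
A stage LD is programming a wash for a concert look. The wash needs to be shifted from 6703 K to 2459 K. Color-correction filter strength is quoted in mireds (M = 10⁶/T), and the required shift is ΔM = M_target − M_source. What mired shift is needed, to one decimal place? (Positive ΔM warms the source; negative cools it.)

+257.5 mireds

M_source = 10⁶/6703 = 149.187; M_target = 10⁶/2459 = 406.669.
ΔM = 406.669 − 149.187 = 257.482 → +257.5 mireds, a warming shift.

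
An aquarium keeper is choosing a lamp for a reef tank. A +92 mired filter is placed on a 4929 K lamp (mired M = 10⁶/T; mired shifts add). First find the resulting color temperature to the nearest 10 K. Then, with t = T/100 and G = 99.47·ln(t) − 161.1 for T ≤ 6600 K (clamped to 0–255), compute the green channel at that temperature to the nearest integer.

189

M_in = 10⁶/4929 = 202.88; M_out = 202.88 + (+92) = 294.88.
T_out = 10⁶/294.88 = 3391.2 K → 3390 K; t = 33.9.
G = 99.47·ln 33.9 − 161.1 = 99.47·3.5234 − 161.1 = 189.374.
Rounded: 189.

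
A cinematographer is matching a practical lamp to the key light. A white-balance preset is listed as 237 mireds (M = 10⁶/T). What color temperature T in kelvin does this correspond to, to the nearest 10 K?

4220 K

T = 10⁶ / 237 = 4219.41 K → 4220 K.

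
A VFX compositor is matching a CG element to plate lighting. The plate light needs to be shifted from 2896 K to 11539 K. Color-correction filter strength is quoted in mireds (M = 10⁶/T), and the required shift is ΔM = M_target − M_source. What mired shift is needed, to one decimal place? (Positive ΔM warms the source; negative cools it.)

-258.6 mireds

M_source = 10⁶/2896 = 345.304; M_target = 10⁶/11539 = 86.663.
ΔM = 86.663 − 345.304 = -258.641 → -258.6 mireds, a cooling shift.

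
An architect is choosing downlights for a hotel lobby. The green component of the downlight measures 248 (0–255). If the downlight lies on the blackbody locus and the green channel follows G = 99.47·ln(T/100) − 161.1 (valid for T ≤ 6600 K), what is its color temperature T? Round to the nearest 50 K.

6100 K

ln t = (248 + 161.1) / 99.47 = 4.1128.
t = e^4.1128 = 61.117.
T = 100·t = 6112 K → 6100 K to the nearest 50 K.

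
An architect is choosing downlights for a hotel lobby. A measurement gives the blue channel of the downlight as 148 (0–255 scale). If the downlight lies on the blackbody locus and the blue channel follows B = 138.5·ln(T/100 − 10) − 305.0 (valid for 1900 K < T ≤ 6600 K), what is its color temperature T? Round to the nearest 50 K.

3650 K

ln(t − 10) = (148 + 305.0) / 138.5 = 3.2708.
t − 10 = e^3.2708 = 26.331, so t = 36.331.
T = 100·t = 3633 K → 3650 K to the nearest 50 K.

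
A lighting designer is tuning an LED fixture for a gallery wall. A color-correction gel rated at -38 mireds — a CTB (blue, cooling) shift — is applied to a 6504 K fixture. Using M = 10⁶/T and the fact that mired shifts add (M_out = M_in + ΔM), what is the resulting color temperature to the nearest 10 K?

8640 K

M_in = 10⁶/6504 = 153.75 mireds.
M_out = 153.75 + (-38) = 115.75 mireds.
T_out = 10⁶/115.75 = 8639.2 K → 8640 K.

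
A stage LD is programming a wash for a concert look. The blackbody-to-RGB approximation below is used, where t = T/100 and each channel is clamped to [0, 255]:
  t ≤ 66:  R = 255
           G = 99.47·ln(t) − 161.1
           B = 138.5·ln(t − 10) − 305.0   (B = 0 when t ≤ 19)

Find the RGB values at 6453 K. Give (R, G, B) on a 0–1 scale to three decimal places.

t = 6453/100 = 64.53; the t ≤ 66 branch applies.
R = 255 by definition for t ≤ 66.
G = 99.47·ln 64.53 − 161.1 = 99.47·4.1671 − 161.1 = 253.404.
B = 138.5·ln(64.53 − 10) − 305.0 = 138.5·ln 54.53 − 305.0 = 138.5·3.9988 − 305.0 = 248.827.
Dividing each by 255: (1.0000, 0.9937, 0.9758) → (1.000, 0.994, 0.976).

(1.000, 0.994, 0.976)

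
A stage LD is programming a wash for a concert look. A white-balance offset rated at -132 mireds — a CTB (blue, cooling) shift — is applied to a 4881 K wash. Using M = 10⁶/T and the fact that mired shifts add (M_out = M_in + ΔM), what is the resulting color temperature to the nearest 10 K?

M_in = 10⁶/4881 = 204.88 mireds.
M_out = 204.88 + (-132) = 72.88 mireds.
T_out = 10⁶/72.88 = 13721.9 K → 13720 K.

13720 K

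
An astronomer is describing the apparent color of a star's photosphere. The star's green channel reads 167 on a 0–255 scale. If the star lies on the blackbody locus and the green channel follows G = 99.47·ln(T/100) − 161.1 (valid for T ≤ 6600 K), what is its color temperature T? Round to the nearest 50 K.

ln t = (167 + 161.1) / 99.47 = 3.2985.
t = e^3.2985 = 27.072.
T = 100·t = 2707 K → 2700 K to the nearest 50 K.

2700 K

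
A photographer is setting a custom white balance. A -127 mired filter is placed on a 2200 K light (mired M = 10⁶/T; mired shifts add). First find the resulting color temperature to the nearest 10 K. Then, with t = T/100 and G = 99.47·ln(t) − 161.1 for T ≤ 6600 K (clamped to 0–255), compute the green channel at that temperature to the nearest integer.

179

M_in = 10⁶/2200 = 454.55; M_out = 454.55 + (-127) = 327.55.
T_out = 10⁶/327.55 = 3053.0 K → 3050 K; t = 30.5.
G = 99.47·ln 30.5 − 161.1 = 99.47·3.4177 − 161.1 = 178.861.
Rounded: 179.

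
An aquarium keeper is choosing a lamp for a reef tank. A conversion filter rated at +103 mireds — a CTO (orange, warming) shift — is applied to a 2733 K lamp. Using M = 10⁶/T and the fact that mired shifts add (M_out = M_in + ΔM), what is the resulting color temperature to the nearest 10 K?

2130 K

M_in = 10⁶/2733 = 365.90 mireds.
M_out = 365.90 + (+103) = 468.90 mireds.
T_out = 10⁶/468.90 = 2132.7 K → 2130 K.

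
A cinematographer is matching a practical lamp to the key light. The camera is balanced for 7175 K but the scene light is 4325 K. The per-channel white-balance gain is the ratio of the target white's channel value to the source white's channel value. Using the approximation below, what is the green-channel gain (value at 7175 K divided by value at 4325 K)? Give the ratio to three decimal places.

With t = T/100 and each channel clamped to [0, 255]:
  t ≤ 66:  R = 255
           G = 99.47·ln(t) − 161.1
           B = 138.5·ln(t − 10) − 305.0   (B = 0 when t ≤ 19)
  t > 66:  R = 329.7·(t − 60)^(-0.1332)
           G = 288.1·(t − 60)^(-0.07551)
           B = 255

1.120

At 4325 K (t = 43.25):
  G = 99.47·ln 43.25 − 161.1 = 99.47·3.7670 − 161.1 = 213.603.
At 7175 K (t = 71.75):
  G = 288.1·(71.75 − 60)^(-0.07551) = 288.1·11.75^(-0.07551) = 288.1·0.83024 = 239.191.
Gain = 239.191 / 213.603 = 1.1198 → 1.120.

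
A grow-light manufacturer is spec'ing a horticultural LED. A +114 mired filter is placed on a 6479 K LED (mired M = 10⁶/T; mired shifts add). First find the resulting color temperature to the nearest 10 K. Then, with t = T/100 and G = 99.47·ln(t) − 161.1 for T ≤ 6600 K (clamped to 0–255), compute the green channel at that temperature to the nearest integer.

199

M_in = 10⁶/6479 = 154.34; M_out = 154.34 + (+114) = 268.34.
T_out = 10⁶/268.34 = 3726.5 K → 3730 K; t = 37.3.
G = 99.47·ln 37.3 − 161.1 = 99.47·3.6190 − 161.1 = 198.881.
Rounded: 199.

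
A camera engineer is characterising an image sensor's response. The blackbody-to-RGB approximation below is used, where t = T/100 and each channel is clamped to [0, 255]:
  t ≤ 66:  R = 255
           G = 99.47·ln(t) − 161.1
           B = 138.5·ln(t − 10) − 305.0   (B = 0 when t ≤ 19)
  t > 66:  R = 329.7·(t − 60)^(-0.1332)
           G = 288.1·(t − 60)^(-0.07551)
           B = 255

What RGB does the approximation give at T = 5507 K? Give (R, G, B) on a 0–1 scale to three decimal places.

t = 5507/100 = 55.07; the t ≤ 66 branch applies.
R = 255 by definition for t ≤ 66.
G = 99.47·ln 55.07 − 161.1 = 99.47·4.0086 − 161.1 = 237.636.
B = 138.5·ln(55.07 − 10) − 305.0 = 138.5·ln 45.07 − 305.0 = 138.5·3.8082 − 305.0 = 222.438.
Dividing each by 255: (1.0000, 0.9319, 0.8723) → (1.000, 0.932, 0.872).

(1.000, 0.932, 0.872)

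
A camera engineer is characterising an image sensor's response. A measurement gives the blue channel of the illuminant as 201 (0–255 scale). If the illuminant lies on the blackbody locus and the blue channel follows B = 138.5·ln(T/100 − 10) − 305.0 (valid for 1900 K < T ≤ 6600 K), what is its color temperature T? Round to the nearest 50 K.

4850 K

ln(t − 10) = (201 + 305.0) / 138.5 = 3.6534.
t − 10 = e^3.6534 = 38.607, so t = 48.607.
T = 100·t = 4861 K → 4850 K to the nearest 50 K.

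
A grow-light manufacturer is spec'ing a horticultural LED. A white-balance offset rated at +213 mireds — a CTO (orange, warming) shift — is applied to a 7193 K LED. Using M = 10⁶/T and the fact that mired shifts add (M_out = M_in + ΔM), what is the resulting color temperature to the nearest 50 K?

2850 K

M_in = 10⁶/7193 = 139.02 mireds.
M_out = 139.02 + (+213) = 352.02 mireds.
T_out = 10⁶/352.02 = 2840.7 K → 2850 K.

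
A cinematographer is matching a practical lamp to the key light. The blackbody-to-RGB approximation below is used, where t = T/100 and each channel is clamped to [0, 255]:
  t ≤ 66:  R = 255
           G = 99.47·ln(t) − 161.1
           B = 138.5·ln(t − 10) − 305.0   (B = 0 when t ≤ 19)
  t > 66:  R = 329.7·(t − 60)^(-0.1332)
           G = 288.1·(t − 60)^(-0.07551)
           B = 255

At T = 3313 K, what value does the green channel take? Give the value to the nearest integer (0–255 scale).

t = 3313/100 = 33.13; the t ≤ 66 branch applies.
G = 99.47·ln 33.13 − 161.1 = 99.47·3.5004 − 161.1 = 187.089.
Rounded: 187.

187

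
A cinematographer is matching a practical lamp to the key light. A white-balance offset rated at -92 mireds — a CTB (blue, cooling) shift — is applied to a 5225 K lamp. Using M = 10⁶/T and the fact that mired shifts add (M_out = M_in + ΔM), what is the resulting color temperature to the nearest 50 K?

M_in = 10⁶/5225 = 191.39 mireds.
M_out = 191.39 + (-92) = 99.39 mireds.
T_out = 10⁶/99.39 = 10061.6 K → 10050 K.

10050 K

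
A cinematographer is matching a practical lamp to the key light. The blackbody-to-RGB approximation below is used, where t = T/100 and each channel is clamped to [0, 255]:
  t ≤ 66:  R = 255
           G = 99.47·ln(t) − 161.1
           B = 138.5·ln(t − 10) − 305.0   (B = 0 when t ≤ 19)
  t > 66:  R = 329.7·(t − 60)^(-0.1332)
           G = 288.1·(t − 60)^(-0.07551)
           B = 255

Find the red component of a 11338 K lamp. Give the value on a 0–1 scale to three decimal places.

t = 11338/100 = 113.38; the t > 66 branch applies.
R = 329.7·(113.38 − 60)^(-0.1332) = 329.7·53.38^(-0.1332) = 329.7·0.58873 = 194.103.
On a 0–1 scale: 194.103/255 = 0.7612 → 0.761.

0.761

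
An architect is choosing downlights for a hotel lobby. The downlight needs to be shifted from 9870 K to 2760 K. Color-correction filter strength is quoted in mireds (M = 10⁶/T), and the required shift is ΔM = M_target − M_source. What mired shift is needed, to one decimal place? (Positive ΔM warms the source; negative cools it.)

+261.0 mireds

M_source = 10⁶/9870 = 101.317; M_target = 10⁶/2760 = 362.319.
ΔM = 362.319 − 101.317 = 261.002 → +261.0 mireds, a warming shift.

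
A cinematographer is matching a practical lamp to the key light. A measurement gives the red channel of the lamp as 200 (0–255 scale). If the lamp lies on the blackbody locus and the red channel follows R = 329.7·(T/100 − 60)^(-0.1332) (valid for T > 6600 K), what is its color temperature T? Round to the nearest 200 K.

10200 K

(t − 60)^(-0.1332) = 200/329.7 = 0.60661.
t − 60 = 0.60661^(1/-0.1332) = 0.60661^(-7.508) = 42.638, so t = 102.638.
T = 100·t = 10264 K → 10200 K to the nearest 200 K.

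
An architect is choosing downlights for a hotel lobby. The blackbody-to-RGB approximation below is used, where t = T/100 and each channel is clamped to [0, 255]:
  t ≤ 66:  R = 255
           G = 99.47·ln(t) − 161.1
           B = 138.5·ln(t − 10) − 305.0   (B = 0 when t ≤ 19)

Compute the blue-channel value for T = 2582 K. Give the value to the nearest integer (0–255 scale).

t = 2582/100 = 25.82; the t ≤ 66 branch applies.
B = 138.5·ln(25.82 − 10) − 305.0 = 138.5·ln 15.82 − 305.0 = 138.5·2.7613 − 305.0 = 77.437.
Rounded: 77.

77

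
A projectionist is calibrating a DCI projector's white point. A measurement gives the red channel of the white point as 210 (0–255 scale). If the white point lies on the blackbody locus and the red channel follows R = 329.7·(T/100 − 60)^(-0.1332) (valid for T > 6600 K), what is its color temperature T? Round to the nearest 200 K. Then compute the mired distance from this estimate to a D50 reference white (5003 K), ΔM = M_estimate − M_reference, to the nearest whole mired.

-89 mireds

(t − 60)^(-0.1332) = 210/329.7 = 0.63694.
t − 60 = 0.63694^(1/-0.1332) = 0.63694^(-7.508) = 29.561, so t = 89.561.
T = 100·t = 8956 K → 9000 K to the nearest 200 K.
M_estimate = 10⁶/9000 = 111.11; M_reference = 10⁶/5003 = 199.88.
ΔM = 111.11 − 199.88 = -88.77 → -89 mireds.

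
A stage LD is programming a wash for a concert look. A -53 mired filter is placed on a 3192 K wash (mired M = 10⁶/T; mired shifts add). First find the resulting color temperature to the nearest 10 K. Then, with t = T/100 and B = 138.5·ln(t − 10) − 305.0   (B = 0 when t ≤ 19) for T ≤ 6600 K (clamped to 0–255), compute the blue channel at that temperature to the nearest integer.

M_in = 10⁶/3192 = 313.28; M_out = 313.28 + (-53) = 260.28.
T_out = 10⁶/260.28 = 3842.0 K → 3840 K; t = 38.4.
B = 138.5·ln(38.4 − 10) − 305.0 = 138.5·ln 28.4 − 305.0 = 138.5·3.3464 − 305.0 = 158.475.
Rounded: 158.

158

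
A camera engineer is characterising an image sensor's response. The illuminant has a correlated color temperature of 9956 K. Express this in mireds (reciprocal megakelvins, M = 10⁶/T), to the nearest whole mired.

M = 10⁶ / 9956 = 100.442 → 100 mireds.

100 mireds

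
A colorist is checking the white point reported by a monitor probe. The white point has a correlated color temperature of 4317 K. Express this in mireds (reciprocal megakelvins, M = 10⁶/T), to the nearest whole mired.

232 mireds

M = 10⁶ / 4317 = 231.642 → 232 mireds.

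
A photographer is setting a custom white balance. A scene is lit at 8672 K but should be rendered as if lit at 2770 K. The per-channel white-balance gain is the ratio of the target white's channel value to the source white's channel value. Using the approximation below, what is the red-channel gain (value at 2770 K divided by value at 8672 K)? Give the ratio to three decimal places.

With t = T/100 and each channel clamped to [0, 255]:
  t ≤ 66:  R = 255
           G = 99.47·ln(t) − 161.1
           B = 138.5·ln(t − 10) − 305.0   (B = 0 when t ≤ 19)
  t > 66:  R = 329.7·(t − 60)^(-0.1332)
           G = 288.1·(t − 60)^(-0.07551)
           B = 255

At 8672 K (t = 86.72):
  R = 329.7·(86.72 − 60)^(-0.1332) = 329.7·26.72^(-0.1332) = 329.7·0.64557 = 212.845.
At 2770 K (t = 27.7):
  R = 255 by definition for t ≤ 66.
Gain = 255.000 / 212.845 = 1.1981 → 1.198.

1.198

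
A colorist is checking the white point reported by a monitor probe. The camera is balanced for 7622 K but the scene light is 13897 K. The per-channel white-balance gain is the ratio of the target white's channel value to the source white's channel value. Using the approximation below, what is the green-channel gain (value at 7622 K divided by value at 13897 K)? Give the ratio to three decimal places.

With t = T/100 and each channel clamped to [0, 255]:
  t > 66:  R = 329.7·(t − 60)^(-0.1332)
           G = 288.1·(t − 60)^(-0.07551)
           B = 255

1.127

At 13897 K (t = 138.97):
  G = 288.1·(138.97 − 60)^(-0.07551) = 288.1·78.97^(-0.07551) = 288.1·0.71899 = 207.141.
At 7622 K (t = 76.22):
  G = 288.1·(76.22 − 60)^(-0.07551) = 288.1·16.22^(-0.07551) = 288.1·0.81027 = 233.438.
Gain = 233.438 / 207.141 = 1.1270 → 1.127.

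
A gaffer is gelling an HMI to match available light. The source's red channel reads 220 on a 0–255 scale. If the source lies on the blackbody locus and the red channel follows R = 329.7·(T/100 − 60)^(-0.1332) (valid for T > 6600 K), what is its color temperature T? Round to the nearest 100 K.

8100 K

(t − 60)^(-0.1332) = 220/329.7 = 0.66727.
t − 60 = 0.66727^(1/-0.1332) = 0.66727^(-7.508) = 20.847, so t = 80.847.
T = 100·t = 8085 K → 8100 K to the nearest 100 K.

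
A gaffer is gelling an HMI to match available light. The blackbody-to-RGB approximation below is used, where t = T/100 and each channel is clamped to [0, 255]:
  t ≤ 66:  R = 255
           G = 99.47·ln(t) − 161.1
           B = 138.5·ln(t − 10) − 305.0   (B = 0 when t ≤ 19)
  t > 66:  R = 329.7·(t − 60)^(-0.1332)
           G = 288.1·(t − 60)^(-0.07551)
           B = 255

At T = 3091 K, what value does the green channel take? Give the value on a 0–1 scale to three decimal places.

t = 3091/100 = 30.91; the t ≤ 66 branch applies.
G = 99.47·ln 30.91 − 161.1 = 99.47·3.4311 − 161.1 = 180.190.
On a 0–1 scale: 180.190/255 = 0.7066 → 0.707.

0.707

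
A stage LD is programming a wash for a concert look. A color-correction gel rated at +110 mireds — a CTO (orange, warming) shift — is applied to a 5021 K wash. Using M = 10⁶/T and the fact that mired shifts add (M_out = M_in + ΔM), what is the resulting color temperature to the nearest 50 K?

3250 K

M_in = 10⁶/5021 = 199.16 mireds.
M_out = 199.16 + (+110) = 309.16 mireds.
T_out = 10⁶/309.16 = 3234.5 K → 3250 K.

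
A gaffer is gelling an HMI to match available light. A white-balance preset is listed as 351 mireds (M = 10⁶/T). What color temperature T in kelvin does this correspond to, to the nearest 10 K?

2850 K

T = 10⁶ / 351 = 2849.00 K → 2850 K.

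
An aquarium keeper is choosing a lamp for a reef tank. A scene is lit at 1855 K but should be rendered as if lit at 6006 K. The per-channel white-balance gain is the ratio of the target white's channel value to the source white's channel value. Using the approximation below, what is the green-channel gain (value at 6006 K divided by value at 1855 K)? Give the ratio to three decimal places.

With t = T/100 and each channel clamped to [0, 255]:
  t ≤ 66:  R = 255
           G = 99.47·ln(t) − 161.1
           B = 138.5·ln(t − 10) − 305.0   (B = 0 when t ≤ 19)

1.903

At 1855 K (t = 18.55):
  G = 99.47·ln 18.55 − 161.1 = 99.47·2.9205 − 161.1 = 129.399.
At 6006 K (t = 60.06):
  G = 99.47·ln 60.06 − 161.1 = 99.47·4.0953 − 161.1 = 246.264.
Gain = 246.264 / 129.399 = 1.9031 → 1.903.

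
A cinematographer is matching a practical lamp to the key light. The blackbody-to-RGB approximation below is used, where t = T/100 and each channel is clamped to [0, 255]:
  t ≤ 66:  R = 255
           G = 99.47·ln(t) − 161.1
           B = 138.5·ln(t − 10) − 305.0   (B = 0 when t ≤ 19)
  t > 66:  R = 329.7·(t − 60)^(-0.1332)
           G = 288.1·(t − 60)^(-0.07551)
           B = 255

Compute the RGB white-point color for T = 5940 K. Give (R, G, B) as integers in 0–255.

t = 5940/100 = 59.4; the t ≤ 66 branch applies.
R = 255 by definition for t ≤ 66.
G = 99.47·ln 59.4 − 161.1 = 99.47·4.0843 − 161.1 = 245.165.
B = 138.5·ln(59.4 − 10) − 305.0 = 138.5·ln 49.4 − 305.0 = 138.5·3.9000 − 305.0 = 235.143.
Rounded: (255, 245, 235).

(255, 245, 235)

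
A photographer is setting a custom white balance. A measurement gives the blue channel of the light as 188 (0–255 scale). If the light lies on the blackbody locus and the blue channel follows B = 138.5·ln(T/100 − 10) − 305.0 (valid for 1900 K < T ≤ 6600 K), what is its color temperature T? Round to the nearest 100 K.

ln(t − 10) = (188 + 305.0) / 138.5 = 3.5596.
t − 10 = e^3.5596 = 35.148, so t = 45.148.
T = 100·t = 4515 K → 4500 K to the nearest 100 K.

4500 K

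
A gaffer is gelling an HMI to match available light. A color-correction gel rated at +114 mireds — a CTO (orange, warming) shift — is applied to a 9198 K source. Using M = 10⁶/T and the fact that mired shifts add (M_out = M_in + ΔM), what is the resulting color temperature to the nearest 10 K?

4490 K

M_in = 10⁶/9198 = 108.72 mireds.
M_out = 108.72 + (+114) = 222.72 mireds.
T_out = 10⁶/222.72 = 4490.0 K → 4490 K.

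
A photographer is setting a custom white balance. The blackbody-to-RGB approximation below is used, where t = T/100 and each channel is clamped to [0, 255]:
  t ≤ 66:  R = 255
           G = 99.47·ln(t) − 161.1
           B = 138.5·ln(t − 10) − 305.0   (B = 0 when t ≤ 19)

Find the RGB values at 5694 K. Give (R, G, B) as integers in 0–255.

t = 5694/100 = 56.94; the t ≤ 66 branch applies.
R = 255 by definition for t ≤ 66.
G = 99.47·ln 56.94 − 161.1 = 99.47·4.0420 − 161.1 = 240.958.
B = 138.5·ln(56.94 − 10) − 305.0 = 138.5·ln 46.94 − 305.0 = 138.5·3.8489 − 305.0 = 228.069.
Rounded: (255, 241, 228).

(255, 241, 228)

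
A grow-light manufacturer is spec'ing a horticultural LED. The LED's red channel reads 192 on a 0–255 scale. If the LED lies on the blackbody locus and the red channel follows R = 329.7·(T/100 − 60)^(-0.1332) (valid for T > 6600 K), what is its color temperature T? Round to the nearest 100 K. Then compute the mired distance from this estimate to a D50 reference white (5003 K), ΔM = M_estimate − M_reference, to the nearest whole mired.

-115 mireds

(t − 60)^(-0.1332) = 192/329.7 = 0.58235.
t − 60 = 0.58235^(1/-0.1332) = 0.58235^(-7.508) = 57.929, so t = 117.929.
T = 100·t = 11793 K → 11800 K to the nearest 100 K.
M_estimate = 10⁶/11800 = 84.75; M_reference = 10⁶/5003 = 199.88.
ΔM = 84.75 − 199.88 = -115.13 → -115 mireds.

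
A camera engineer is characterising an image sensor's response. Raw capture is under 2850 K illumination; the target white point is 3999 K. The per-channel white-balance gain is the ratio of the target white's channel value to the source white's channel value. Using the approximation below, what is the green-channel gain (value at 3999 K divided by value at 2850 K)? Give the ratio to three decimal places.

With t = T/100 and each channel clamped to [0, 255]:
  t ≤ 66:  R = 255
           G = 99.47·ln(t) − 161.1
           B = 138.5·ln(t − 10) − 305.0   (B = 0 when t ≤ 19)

1.196

At 2850 K (t = 28.5):
  G = 99.47·ln 28.5 − 161.1 = 99.47·3.3499 − 161.1 = 172.115.
At 3999 K (t = 39.99):
  G = 99.47·ln 39.99 − 161.1 = 99.47·3.6886 − 161.1 = 205.808.
Gain = 205.808 / 172.115 = 1.1958 → 1.196.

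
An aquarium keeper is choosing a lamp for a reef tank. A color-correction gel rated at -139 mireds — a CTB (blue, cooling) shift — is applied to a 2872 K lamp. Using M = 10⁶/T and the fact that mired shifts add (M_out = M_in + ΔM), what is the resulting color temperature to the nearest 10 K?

M_in = 10⁶/2872 = 348.19 mireds.
M_out = 348.19 + (-139) = 209.19 mireds.
T_out = 10⁶/209.19 = 4780.4 K → 4780 K.

4780 K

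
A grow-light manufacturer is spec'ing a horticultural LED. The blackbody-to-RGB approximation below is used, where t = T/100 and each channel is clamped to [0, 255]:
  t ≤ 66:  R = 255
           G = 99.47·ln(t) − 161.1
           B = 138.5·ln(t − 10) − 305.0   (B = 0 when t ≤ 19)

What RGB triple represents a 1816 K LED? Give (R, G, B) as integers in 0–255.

t = 1816/100 = 18.16; the t ≤ 66 branch applies.
R = 255 by definition for t ≤ 66.
G = 99.47·ln 18.16 − 161.1 = 99.47·2.8992 − 161.1 = 127.286.
t = 18.16 ≤ 19, so B = 0.
Rounded: (255, 127, 0).

(255, 127, 0)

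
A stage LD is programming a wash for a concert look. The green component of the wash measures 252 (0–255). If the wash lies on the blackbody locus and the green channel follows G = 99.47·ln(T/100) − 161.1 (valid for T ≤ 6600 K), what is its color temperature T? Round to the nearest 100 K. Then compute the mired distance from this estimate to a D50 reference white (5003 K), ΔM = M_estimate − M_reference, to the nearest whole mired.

ln t = (252 + 161.1) / 99.47 = 4.1530.
t = e^4.1530 = 63.625.
T = 100·t = 6363 K → 6400 K to the nearest 100 K.
M_estimate = 10⁶/6400 = 156.25; M_reference = 10⁶/5003 = 199.88.
ΔM = 156.25 − 199.88 = -43.63 → -44 mireds.

-44 mireds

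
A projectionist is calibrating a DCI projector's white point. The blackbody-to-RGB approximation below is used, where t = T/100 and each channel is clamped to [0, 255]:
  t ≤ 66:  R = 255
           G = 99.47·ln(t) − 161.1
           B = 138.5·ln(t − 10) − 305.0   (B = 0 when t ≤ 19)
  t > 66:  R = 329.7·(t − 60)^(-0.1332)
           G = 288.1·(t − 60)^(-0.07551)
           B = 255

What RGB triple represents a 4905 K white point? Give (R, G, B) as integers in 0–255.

t = 4905/100 = 49.05; the t ≤ 66 branch applies.
R = 255 by definition for t ≤ 66.
G = 99.47·ln 49.05 − 161.1 = 99.47·3.8928 − 161.1 = 226.121.
B = 138.5·ln(49.05 − 10) − 305.0 = 138.5·ln 39.05 − 305.0 = 138.5·3.6648 − 305.0 = 202.581.
Rounded: (255, 226, 203).

(255, 226, 203)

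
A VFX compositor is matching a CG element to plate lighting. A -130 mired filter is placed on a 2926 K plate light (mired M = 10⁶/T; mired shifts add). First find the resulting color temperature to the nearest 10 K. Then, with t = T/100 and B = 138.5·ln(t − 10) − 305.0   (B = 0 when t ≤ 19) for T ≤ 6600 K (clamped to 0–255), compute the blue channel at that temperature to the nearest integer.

196

M_in = 10⁶/2926 = 341.76; M_out = 341.76 + (-130) = 211.76.
T_out = 10⁶/211.76 = 4722.2 K → 4720 K; t = 47.2.
B = 138.5·ln(47.2 − 10) − 305.0 = 138.5·ln 37.2 − 305.0 = 138.5·3.6163 − 305.0 = 195.859.
Rounded: 196.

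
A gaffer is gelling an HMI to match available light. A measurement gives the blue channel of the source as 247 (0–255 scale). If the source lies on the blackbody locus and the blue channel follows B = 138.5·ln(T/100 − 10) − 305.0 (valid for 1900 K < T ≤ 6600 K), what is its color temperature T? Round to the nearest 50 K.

6400 K

ln(t − 10) = (247 + 305.0) / 138.5 = 3.9856.
t − 10 = e^3.9856 = 53.815, so t = 63.815.
T = 100·t = 6382 K → 6400 K to the nearest 50 K.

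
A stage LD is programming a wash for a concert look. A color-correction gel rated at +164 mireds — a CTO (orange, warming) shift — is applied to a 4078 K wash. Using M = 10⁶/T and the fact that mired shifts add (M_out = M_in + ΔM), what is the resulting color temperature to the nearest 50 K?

M_in = 10⁶/4078 = 245.22 mireds.
M_out = 245.22 + (+164) = 409.22 mireds.
T_out = 10⁶/409.22 = 2443.7 K → 2450 K.

2450 K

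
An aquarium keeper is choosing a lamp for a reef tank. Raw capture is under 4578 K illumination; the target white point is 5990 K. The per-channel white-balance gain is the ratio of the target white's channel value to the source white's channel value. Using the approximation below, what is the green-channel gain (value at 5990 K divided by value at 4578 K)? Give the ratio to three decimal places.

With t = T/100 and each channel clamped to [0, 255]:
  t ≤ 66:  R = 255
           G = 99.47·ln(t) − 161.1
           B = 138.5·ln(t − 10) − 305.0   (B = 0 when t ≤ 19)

At 4578 K (t = 45.78):
  G = 99.47·ln 45.78 − 161.1 = 99.47·3.8238 − 161.1 = 219.258.
At 5990 K (t = 59.9):
  G = 99.47·ln 59.9 − 161.1 = 99.47·4.0927 − 161.1 = 245.999.
Gain = 245.999 / 219.258 = 1.1220 → 1.122.

1.122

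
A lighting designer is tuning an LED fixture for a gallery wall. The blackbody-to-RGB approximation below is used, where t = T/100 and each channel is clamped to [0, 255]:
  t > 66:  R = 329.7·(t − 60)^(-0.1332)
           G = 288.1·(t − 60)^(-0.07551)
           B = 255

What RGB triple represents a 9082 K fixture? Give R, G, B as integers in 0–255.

t = 9082/100 = 90.82; the t > 66 branch applies.
R = 329.7·(90.82 − 60)^(-0.1332) = 329.7·30.82^(-0.1332) = 329.7·0.63341 = 208.837.
G = 288.1·(90.82 − 60)^(-0.07551) = 288.1·30.82^(-0.07551) = 288.1·0.77193 = 222.393.
B = 255 by definition for t > 66.
Rounded: (209, 222, 255).

R=209, G=222, B=255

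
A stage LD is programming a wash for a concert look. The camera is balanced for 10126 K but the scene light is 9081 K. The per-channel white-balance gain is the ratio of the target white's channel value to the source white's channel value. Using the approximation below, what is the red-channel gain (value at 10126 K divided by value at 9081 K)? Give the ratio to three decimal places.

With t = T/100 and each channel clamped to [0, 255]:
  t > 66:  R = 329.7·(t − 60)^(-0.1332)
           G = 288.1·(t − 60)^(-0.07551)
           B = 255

At 9081 K (t = 90.81):
  R = 329.7·(90.81 − 60)^(-0.1332) = 329.7·30.81^(-0.1332) = 329.7·0.63344 = 208.846.
At 10126 K (t = 101.26):
  R = 329.7·(101.26 − 60)^(-0.1332) = 329.7·41.26^(-0.1332) = 329.7·0.60927 = 200.877.
Gain = 200.877 / 208.846 = 0.9618 → 0.962.

0.962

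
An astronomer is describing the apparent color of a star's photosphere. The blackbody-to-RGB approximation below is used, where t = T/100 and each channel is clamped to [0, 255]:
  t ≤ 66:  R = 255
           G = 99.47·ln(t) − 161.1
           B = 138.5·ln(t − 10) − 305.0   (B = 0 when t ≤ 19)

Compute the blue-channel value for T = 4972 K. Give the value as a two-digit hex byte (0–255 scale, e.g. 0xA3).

t = 4972/100 = 49.72; the t ≤ 66 branch applies.
B = 138.5·ln(49.72 − 10) − 305.0 = 138.5·ln 39.72 − 305.0 = 138.5·3.6819 − 305.0 = 204.937.
Rounded: 205; in hex, 0xCD.

0xCD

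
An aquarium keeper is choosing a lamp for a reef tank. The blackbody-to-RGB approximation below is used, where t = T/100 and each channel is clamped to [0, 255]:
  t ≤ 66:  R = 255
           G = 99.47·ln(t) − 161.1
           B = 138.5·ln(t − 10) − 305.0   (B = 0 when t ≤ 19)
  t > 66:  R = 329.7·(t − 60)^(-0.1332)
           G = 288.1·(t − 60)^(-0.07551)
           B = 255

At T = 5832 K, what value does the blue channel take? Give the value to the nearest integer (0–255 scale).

t = 5832/100 = 58.32; the t ≤ 66 branch applies.
B = 138.5·ln(58.32 − 10) − 305.0 = 138.5·ln 48.32 − 305.0 = 138.5·3.8778 − 305.0 = 232.082.
Rounded: 232.

232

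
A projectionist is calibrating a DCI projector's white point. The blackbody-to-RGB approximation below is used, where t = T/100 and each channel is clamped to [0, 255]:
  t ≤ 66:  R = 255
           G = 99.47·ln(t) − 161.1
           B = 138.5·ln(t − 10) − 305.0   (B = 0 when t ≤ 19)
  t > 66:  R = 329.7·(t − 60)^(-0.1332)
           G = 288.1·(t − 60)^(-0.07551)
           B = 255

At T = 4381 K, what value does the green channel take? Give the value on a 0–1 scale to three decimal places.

0.843

t = 4381/100 = 43.81; the t ≤ 66 branch applies.
G = 99.47·ln 43.81 − 161.1 = 99.47·3.7799 − 161.1 = 214.883.
On a 0–1 scale: 214.883/255 = 0.8427 → 0.843.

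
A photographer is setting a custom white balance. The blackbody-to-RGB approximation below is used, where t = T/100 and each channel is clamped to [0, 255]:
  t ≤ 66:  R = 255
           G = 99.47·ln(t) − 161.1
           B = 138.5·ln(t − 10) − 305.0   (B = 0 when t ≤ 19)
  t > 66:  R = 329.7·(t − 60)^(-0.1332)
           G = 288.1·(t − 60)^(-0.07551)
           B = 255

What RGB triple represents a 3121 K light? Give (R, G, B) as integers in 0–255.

(255, 181, 118)

t = 3121/100 = 31.21; the t ≤ 66 branch applies.
R = 255 by definition for t ≤ 66.
G = 99.47·ln 31.21 − 161.1 = 99.47·3.4407 − 161.1 = 181.150.
B = 138.5·ln(31.21 − 10) − 305.0 = 138.5·ln 21.21 − 305.0 = 138.5·3.0545 − 305.0 = 118.044.
Rounded: (255, 181, 118).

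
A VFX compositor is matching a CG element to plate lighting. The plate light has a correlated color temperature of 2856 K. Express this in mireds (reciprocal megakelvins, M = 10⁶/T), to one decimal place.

350.1 mireds

M = 10⁶ / 2856 = 350.140 → 350.1 mireds.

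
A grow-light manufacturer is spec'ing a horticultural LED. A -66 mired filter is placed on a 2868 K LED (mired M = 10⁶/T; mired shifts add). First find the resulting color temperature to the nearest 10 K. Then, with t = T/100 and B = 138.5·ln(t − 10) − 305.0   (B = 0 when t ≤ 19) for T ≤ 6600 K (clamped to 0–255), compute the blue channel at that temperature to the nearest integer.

143

M_in = 10⁶/2868 = 348.68; M_out = 348.68 + (-66) = 282.68.
T_out = 10⁶/282.68 = 3537.6 K → 3540 K; t = 35.4.
B = 138.5·ln(35.4 − 10) − 305.0 = 138.5·ln 25.4 − 305.0 = 138.5·3.2347 − 305.0 = 143.013.
Rounded: 143.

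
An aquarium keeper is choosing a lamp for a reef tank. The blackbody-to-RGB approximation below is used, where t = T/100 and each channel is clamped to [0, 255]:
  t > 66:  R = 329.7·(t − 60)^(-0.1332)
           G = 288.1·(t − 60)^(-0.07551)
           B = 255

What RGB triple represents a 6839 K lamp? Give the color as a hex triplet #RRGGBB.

#F8F5FF

t = 6839/100 = 68.39; the t > 66 branch applies.
R = 329.7·(68.39 − 60)^(-0.1332) = 329.7·8.39^(-0.1332) = 329.7·0.75328 = 248.356.
G = 288.1·(68.39 − 60)^(-0.07551) = 288.1·8.39^(-0.07551) = 288.1·0.85162 = 245.352.
B = 255 by definition for t > 66.
Rounded: (248, 245, 255).
In hex: #F8F5FF.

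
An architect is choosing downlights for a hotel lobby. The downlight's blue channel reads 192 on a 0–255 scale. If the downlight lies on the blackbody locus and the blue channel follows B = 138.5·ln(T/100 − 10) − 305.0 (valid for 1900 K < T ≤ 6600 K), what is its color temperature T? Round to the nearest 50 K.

4600 K

ln(t − 10) = (192 + 305.0) / 138.5 = 3.5884.
t − 10 = e^3.5884 = 36.178, so t = 46.178.
T = 100·t = 4618 K → 4600 K to the nearest 50 K.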